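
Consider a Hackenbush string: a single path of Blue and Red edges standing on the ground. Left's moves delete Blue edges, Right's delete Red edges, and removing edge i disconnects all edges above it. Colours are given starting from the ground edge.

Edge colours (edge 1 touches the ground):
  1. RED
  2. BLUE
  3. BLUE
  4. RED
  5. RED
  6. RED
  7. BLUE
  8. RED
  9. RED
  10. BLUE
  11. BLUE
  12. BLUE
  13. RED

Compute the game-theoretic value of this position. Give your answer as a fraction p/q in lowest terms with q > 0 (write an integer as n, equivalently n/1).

-1891/4096

Build value(s[:k]) for k = 1..13, string s = RED BLUE BLUE RED RED RED BLUE RED RED BLUE BLUE BLUE RED.
R: Left { none }, Right { 0 } ⇒ simplest -1
RB: Left { -1 }, Right { 0 } ⇒ simplest -1/2
RBB: Left { -1; -1/2 }, Right { 0 } ⇒ simplest -1/4
RBBR: Left { -1; -1/2 }, Right { -1/4; 0 } ⇒ simplest -3/8
RBBRR: Left { -1; -1/2 }, Right { -3/8; -1/4; 0 } ⇒ simplest -7/16
RBBRRR: Left { -1; -1/2 }, Right { -7/16; -3/8; -1/4; 0 } ⇒ simplest -15/32
RBBRRRB: Left { -1; -1/2; -15/32 }, Right { -7/16; -3/8; -1/4; 0 } ⇒ simplest -29/64
RBBRRRBR: Left { -1; -1/2; -15/32 }, Right { -29/64; -7/16; -3/8; -1/4; 0 } ⇒ simplest -59/128
RBBRRRBRR: Left { -1; -1/2; -15/32 }, Right { -59/128; -29/64; -7/16; -3/8; -1/4; 0 } ⇒ simplest -119/256
RBBRRRBRRB: Left { -1; -1/2; -15/32; -119/256 }, Right { -59/128; -29/64; -7/16; -3/8; -1/4; 0 } ⇒ simplest -237/512
RBBRRRBRRBB: Left { -1; -1/2; -15/32; -119/256; -237/512 }, Right { -59/128; -29/64; -7/16; -3/8; -1/4; 0 } ⇒ simplest -473/1024
RBBRRRBRRBBB: Left { -1; -1/2; -15/32; -119/256; -237/512; -473/1024 }, Right { -59/128; -29/64; -7/16; -3/8; -1/4; 0 } ⇒ simplest -945/2048
RBBRRRBRRBBBR: Left { -1; -1/2; -15/32; -119/256; -237/512; -473/1024 }, Right { -945/2048; -59/128; -29/64; -7/16; -3/8; -1/4; 0 } ⇒ simplest -1891/4096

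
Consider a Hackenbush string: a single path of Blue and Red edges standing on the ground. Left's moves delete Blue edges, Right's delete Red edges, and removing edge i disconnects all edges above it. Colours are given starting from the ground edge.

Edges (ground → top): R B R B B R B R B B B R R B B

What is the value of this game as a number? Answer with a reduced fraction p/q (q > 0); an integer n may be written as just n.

-9497/16384

Build g(s[:k]) for k = 1..15, string s = R B R B B R B R B B B R R B B.
g(R) = { · | 0 } → -1
g(RB) = { -1 | 0 } → -1/2
g(RBR) = { -1 | -1/2 0 } → -3/4
g(RBRB) = { -1 -3/4 | -1/2 0 } → -5/8
g(RBRBB) = { -1 -3/4 -5/8 | -1/2 0 } → -9/16
g(RBRBBR) = { -1 -3/4 -5/8 | -9/16 -1/2 0 } → -19/32
g(RBRBBRB) = { -1 -3/4 -5/8 -19/32 | -9/16 -1/2 0 } → -37/64
g(RBRBBRBR) = { -1 -3/4 -5/8 -19/32 | -37/64 -9/16 -1/2 0 } → -75/128
g(RBRBBRBRB) = { -1 -3/4 -5/8 -19/32 -75/128 | -37/64 -9/16 -1/2 0 } → -149/256
g(RBRBBRBRBB) = { -1 -3/4 -5/8 -19/32 -75/128 -149/256 | -37/64 -9/16 -1/2 0 } → -297/512
g(RBRBBRBRBBB) = { -1 -3/4 -5/8 -19/32 -75/128 -149/256 -297/512 | -37/64 -9/16 -1/2 0 } → -593/1024
g(RBRBBRBRBBBR) = { -1 -3/4 -5/8 -19/32 -75/128 -149/256 -297/512 | -593/1024 -37/64 -9/16 -1/2 0 } → -1187/2048
g(RBRBBRBRBBBRR) = { -1 -3/4 -5/8 -19/32 -75/128 -149/256 -297/512 | -1187/2048 -593/1024 -37/64 -9/16 -1/2 0 } → -2375/4096
g(RBRBBRBRBBBRRB) = { -1 -3/4 -5/8 -19/32 -75/128 -149/256 -297/512 -2375/4096 | -1187/2048 -593/1024 -37/64 -9/16 -1/2 0 } → -4749/8192
g(RBRBBRBRBBBRRBB) = { -1 -3/4 -5/8 -19/32 -75/128 -149/256 -297/512 -2375/4096 -4749/8192 | -1187/2048 -593/1024 -37/64 -9/16 -1/2 0 } → -9497/16384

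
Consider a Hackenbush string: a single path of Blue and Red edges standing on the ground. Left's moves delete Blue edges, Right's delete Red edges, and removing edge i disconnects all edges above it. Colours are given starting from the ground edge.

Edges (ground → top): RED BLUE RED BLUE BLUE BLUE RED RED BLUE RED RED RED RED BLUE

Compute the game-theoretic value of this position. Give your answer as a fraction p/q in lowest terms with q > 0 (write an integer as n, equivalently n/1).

Prefix values for RED BLUE RED BLUE BLUE BLUE RED RED BLUE RED RED RED RED BLUE via {L|R} + simplicity:
step 1: add RED to get R; options L={ none } R={ 0 } → -1
step 2: add BLUE to get RB; options L={ -1 } R={ 0 } → -1/2
step 3: add RED to get RBR; options L={ -1 } R={ -1/2; 0 } → -3/4
step 4: add BLUE to get RBRB; options L={ -1; -3/4 } R={ -1/2; 0 } → -5/8
step 5: add BLUE to get RBRBB; options L={ -1; -3/4; -5/8 } R={ -1/2; 0 } → -9/16
step 6: add BLUE to get RBRBBB; options L={ -1; -3/4; -5/8; -9/16 } R={ -1/2; 0 } → -17/32
step 7: add RED to get RBRBBBR; options L={ -1; -3/4; -5/8; -9/16 } R={ -17/32; -1/2; 0 } → -35/64
step 8: add RED to get RBRBBBRR; options L={ -1; -3/4; -5/8; -9/16 } R={ -35/64; -17/32; -1/2; 0 } → -71/128
step 9: add BLUE to get RBRBBBRRB; options L={ -1; -3/4; -5/8; -9/16; -71/128 } R={ -35/64; -17/32; -1/2; 0 } → -141/256
step 10: add RED to get RBRBBBRRBR; options L={ -1; -3/4; -5/8; -9/16; -71/128 } R={ -141/256; -35/64; -17/32; -1/2; 0 } → -283/512
step 11: add RED to get RBRBBBRRBRR; options L={ -1; -3/4; -5/8; -9/16; -71/128 } R={ -283/512; -141/256; -35/64; -17/32; -1/2; 0 } → -567/1024
step 12: add RED to get RBRBBBRRBRRR; options L={ -1; -3/4; -5/8; -9/16; -71/128 } R={ -567/1024; -283/512; -141/256; -35/64; -17/32; -1/2; 0 } → -1135/2048
step 13: add RED to get RBRBBBRRBRRRR; options L={ -1; -3/4; -5/8; -9/16; -71/128 } R={ -1135/2048; -567/1024; -283/512; -141/256; -35/64; -17/32; -1/2; 0 } → -2271/4096
step 14: add BLUE to get RBRBBBRRBRRRRB; options L={ -1; -3/4; -5/8; -9/16; -71/128; -2271/4096 } R={ -1135/2048; -567/1024; -283/512; -141/256; -35/64; -17/32; -1/2; 0 } → -4541/8192

-4541/8192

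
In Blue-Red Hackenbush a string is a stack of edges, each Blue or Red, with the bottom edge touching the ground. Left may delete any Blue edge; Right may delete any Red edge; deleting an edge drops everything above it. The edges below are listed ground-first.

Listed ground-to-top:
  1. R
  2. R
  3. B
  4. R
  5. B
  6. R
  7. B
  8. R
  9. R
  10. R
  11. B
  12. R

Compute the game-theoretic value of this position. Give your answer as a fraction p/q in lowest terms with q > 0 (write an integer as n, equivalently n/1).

Build val(s[:k]) for k = 1..12, string s = R R B R B R B R R R B R.
R: Left { ∅ }, Right { 0 } so simplest -1
RR: Left { ∅ }, Right { -1,0 } so simplest -2
RRB: Left { -2 }, Right { -1,0 } so simplest -3/2
RRBR: Left { -2 }, Right { -3/2,-1,0 } so simplest -7/4
RRBRB: Left { -2,-7/4 }, Right { -3/2,-1,0 } so simplest -13/8
RRBRBR: Left { -2,-7/4 }, Right { -13/8,-3/2,-1,0 } so simplest -27/16
RRBRBRB: Left { -2,-7/4,-27/16 }, Right { -13/8,-3/2,-1,0 } so simplest -53/32
RRBRBRBR: Left { -2,-7/4,-27/16 }, Right { -53/32,-13/8,-3/2,-1,0 } so simplest -107/64
RRBRBRBRR: Left { -2,-7/4,-27/16 }, Right { -107/64,-53/32,-13/8,-3/2,-1,0 } so simplest -215/128
RRBRBRBRRR: Left { -2,-7/4,-27/16 }, Right { -215/128,-107/64,-53/32,-13/8,-3/2,-1,0 } so simplest -431/256
RRBRBRBRRRB: Left { -2,-7/4,-27/16,-431/256 }, Right { -215/128,-107/64,-53/32,-13/8,-3/2,-1,0 } so simplest -861/512
RRBRBRBRRRBR: Left { -2,-7/4,-27/16,-431/256 }, Right { -861/512,-215/128,-107/64,-53/32,-13/8,-3/2,-1,0 } so simplest -1723/1024

-1723/1024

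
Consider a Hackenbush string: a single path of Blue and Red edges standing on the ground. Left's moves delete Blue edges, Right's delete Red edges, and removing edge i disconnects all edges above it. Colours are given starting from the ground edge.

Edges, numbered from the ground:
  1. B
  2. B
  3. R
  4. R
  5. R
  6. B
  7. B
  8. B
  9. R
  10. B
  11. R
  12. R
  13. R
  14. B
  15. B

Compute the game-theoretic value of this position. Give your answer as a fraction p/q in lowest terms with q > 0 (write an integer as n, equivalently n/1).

10055/8192

Recurse on prefixes of the 15-edge string B B R R R B B B R B R R R B B:
step 1: add B to get B; options L={ 0 } R={  } -> 1
step 2: add B to get BB; options L={ 0 1 } R={  } -> 2
step 3: add R to get BBR; options L={ 0 1 } R={ 2 } -> 3/2
step 4: add R to get BBRR; options L={ 0 1 } R={ 3/2 2 } -> 5/4
step 5: add R to get BBRRR; options L={ 0 1 } R={ 5/4 3/2 2 } -> 9/8
step 6: add B to get BBRRRB; options L={ 0 1 9/8 } R={ 5/4 3/2 2 } -> 19/16
step 7: add B to get BBRRRBB; options L={ 0 1 9/8 19/16 } R={ 5/4 3/2 2 } -> 39/32
step 8: add B to get BBRRRBBB; options L={ 0 1 9/8 19/16 39/32 } R={ 5/4 3/2 2 } -> 79/64
step 9: add R to get BBRRRBBBR; options L={ 0 1 9/8 19/16 39/32 } R={ 79/64 5/4 3/2 2 } -> 157/128
step 10: add B to get BBRRRBBBRB; options L={ 0 1 9/8 19/16 39/32 157/128 } R={ 79/64 5/4 3/2 2 } -> 315/256
step 11: add R to get BBRRRBBBRBR; options L={ 0 1 9/8 19/16 39/32 157/128 } R={ 315/256 79/64 5/4 3/2 2 } -> 629/512
step 12: add R to get BBRRRBBBRBRR; options L={ 0 1 9/8 19/16 39/32 157/128 } R={ 629/512 315/256 79/64 5/4 3/2 2 } -> 1257/1024
step 13: add R to get BBRRRBBBRBRRR; options L={ 0 1 9/8 19/16 39/32 157/128 } R={ 1257/1024 629/512 315/256 79/64 5/4 3/2 2 } -> 2513/2048
step 14: add B to get BBRRRBBBRBRRRB; options L={ 0 1 9/8 19/16 39/32 157/128 2513/2048 } R={ 1257/1024 629/512 315/256 79/64 5/4 3/2 2 } -> 5027/4096
step 15: add B to get BBRRRBBBRBRRRBB; options L={ 0 1 9/8 19/16 39/32 157/128 2513/2048 5027/4096 } R={ 1257/1024 629/512 315/256 79/64 5/4 3/2 2 } -> 10055/8192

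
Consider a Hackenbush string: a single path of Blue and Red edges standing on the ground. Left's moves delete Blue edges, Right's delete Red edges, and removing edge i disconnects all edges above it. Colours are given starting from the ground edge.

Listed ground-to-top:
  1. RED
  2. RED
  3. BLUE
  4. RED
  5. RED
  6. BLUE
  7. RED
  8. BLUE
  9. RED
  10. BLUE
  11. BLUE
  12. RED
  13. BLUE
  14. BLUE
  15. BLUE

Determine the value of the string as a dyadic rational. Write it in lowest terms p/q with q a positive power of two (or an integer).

-14993/8192

R: Left { — }, Right { 0 } so simplest -1
RR: Left { — }, Right { -1,0 } so simplest -2
RRB: Left { -2 }, Right { -1,0 } so simplest -3/2
RRBR: Left { -2 }, Right { -3/2,-1,0 } so simplest -7/4
RRBRR: Left { -2 }, Right { -7/4,-3/2,-1,0 } so simplest -15/8
RRBRRB: Left { -2,-15/8 }, Right { -7/4,-3/2,-1,0 } so simplest -29/16
RRBRRBR: Left { -2,-15/8 }, Right { -29/16,-7/4,-3/2,-1,0 } so simplest -59/32
RRBRRBRB: Left { -2,-15/8,-59/32 }, Right { -29/16,-7/4,-3/2,-1,0 } so simplest -117/64
RRBRRBRBR: Left { -2,-15/8,-59/32 }, Right { -117/64,-29/16,-7/4,-3/2,-1,0 } so simplest -235/128
RRBRRBRBRB: Left { -2,-15/8,-59/32,-235/128 }, Right { -117/64,-29/16,-7/4,-3/2,-1,0 } so simplest -469/256
RRBRRBRBRBB: Left { -2,-15/8,-59/32,-235/128,-469/256 }, Right { -117/64,-29/16,-7/4,-3/2,-1,0 } so simplest -937/512
RRBRRBRBRBBR: Left { -2,-15/8,-59/32,-235/128,-469/256 }, Right { -937/512,-117/64,-29/16,-7/4,-3/2,-1,0 } so simplest -1875/1024
RRBRRBRBRBBRB: Left { -2,-15/8,-59/32,-235/128,-469/256,-1875/1024 }, Right { -937/512,-117/64,-29/16,-7/4,-3/2,-1,0 } so simplest -3749/2048
RRBRRBRBRBBRBB: Left { -2,-15/8,-59/32,-235/128,-469/256,-1875/1024,-3749/2048 }, Right { -937/512,-117/64,-29/16,-7/4,-3/2,-1,0 } so simplest -7497/4096
RRBRRBRBRBBRBBB: Left { -2,-15/8,-59/32,-235/128,-469/256,-1875/1024,-3749/2048,-7497/4096 }, Right { -937/512,-117/64,-29/16,-7/4,-3/2,-1,0 } so simplest -14993/8192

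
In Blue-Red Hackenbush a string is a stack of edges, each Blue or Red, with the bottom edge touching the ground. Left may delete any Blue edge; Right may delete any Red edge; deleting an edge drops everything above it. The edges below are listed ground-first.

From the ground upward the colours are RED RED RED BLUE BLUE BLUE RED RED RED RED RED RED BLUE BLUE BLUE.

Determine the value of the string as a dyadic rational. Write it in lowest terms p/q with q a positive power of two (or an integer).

R: Left { (no moves) }, Right { 0 } -> simplest -1
RR: Left { (no moves) }, Right { -1 0 } -> simplest -2
RRR: Left { (no moves) }, Right { -2 -1 0 } -> simplest -3
RRRB: Left { -3 }, Right { -2 -1 0 } -> simplest -5/2
RRRBB: Left { -3 -5/2 }, Right { -2 -1 0 } -> simplest -9/4
RRRBBB: Left { -3 -5/2 -9/4 }, Right { -2 -1 0 } -> simplest -17/8
RRRBBBR: Left { -3 -5/2 -9/4 }, Right { -17/8 -2 -1 0 } -> simplest -35/16
RRRBBBRR: Left { -3 -5/2 -9/4 }, Right { -35/16 -17/8 -2 -1 0 } -> simplest -71/32
RRRBBBRRR: Left { -3 -5/2 -9/4 }, Right { -71/32 -35/16 -17/8 -2 -1 0 } -> simplest -143/64
RRRBBBRRRR: Left { -3 -5/2 -9/4 }, Right { -143/64 -71/32 -35/16 -17/8 -2 -1 0 } -> simplest -287/128
RRRBBBRRRRR: Left { -3 -5/2 -9/4 }, Right { -287/128 -143/64 -71/32 -35/16 -17/8 -2 -1 0 } -> simplest -575/256
RRRBBBRRRRRR: Left { -3 -5/2 -9/4 }, Right { -575/256 -287/128 -143/64 -71/32 -35/16 -17/8 -2 -1 0 } -> simplest -1151/512
RRRBBBRRRRRRB: Left { -3 -5/2 -9/4 -1151/512 }, Right { -575/256 -287/128 -143/64 -71/32 -35/16 -17/8 -2 -1 0 } -> simplest -2301/1024
RRRBBBRRRRRRBB: Left { -3 -5/2 -9/4 -1151/512 -2301/1024 }, Right { -575/256 -287/128 -143/64 -71/32 -35/16 -17/8 -2 -1 0 } -> simplest -4601/2048
RRRBBBRRRRRRBBB: Left { -3 -5/2 -9/4 -1151/512 -2301/1024 -4601/2048 }, Right { -575/256 -287/128 -143/64 -71/32 -35/16 -17/8 -2 -1 0 } -> simplest -9201/4096

-9201/4096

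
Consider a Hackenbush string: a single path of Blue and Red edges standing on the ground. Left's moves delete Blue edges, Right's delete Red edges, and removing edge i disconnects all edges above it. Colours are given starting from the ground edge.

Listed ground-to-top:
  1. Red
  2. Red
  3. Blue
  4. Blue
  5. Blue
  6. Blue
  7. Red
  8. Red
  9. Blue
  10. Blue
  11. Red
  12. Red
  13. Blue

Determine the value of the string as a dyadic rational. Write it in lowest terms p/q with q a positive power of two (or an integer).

-2253/2048

G_1 [R]  L=[]  R=[0]  → -1
G_2 [RR]  L=[]  R=[-1, 0]  → -2
G_3 [RRB]  L=[-2]  R=[-1, 0]  → -3/2
G_4 [RRBB]  L=[-2, -3/2]  R=[-1, 0]  → -5/4
G_5 [RRBBB]  L=[-2, -3/2, -5/4]  R=[-1, 0]  → -9/8
G_6 [RRBBBB]  L=[-2, -3/2, -5/4, -9/8]  R=[-1, 0]  → -17/16
G_7 [RRBBBBR]  L=[-2, -3/2, -5/4, -9/8]  R=[-17/16, -1, 0]  → -35/32
G_8 [RRBBBBRR]  L=[-2, -3/2, -5/4, -9/8]  R=[-35/32, -17/16, -1, 0]  → -71/64
G_9 [RRBBBBRRB]  L=[-2, -3/2, -5/4, -9/8, -71/64]  R=[-35/32, -17/16, -1, 0]  → -141/128
G_10 [RRBBBBRRBB]  L=[-2, -3/2, -5/4, -9/8, -71/64, -141/128]  R=[-35/32, -17/16, -1, 0]  → -281/256
G_11 [RRBBBBRRBBR]  L=[-2, -3/2, -5/4, -9/8, -71/64, -141/128]  R=[-281/256, -35/32, -17/16, -1, 0]  → -563/512
G_12 [RRBBBBRRBBRR]  L=[-2, -3/2, -5/4, -9/8, -71/64, -141/128]  R=[-563/512, -281/256, -35/32, -17/16, -1, 0]  → -1127/1024
G_13 [RRBBBBRRBBRRB]  L=[-2, -3/2, -5/4, -9/8, -71/64, -141/128, -1127/1024]  R=[-563/512, -281/256, -35/32, -17/16, -1, 0]  → -2253/2048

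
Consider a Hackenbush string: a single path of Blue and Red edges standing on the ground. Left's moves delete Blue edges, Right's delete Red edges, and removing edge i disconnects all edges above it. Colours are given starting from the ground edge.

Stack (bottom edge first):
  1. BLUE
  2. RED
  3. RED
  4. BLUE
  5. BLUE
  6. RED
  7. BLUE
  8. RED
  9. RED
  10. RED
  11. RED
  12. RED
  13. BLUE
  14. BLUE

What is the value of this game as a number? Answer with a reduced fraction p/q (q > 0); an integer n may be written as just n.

Prefix values for BLUE RED RED BLUE BLUE RED BLUE RED RED RED RED RED BLUE BLUE via {L|R} + simplicity:
B: Left { 0 }, Right {  } -> simplest 1
BR: Left { 0 }, Right { 1 } -> simplest 1/2
BRR: Left { 0 }, Right { 1/2, 1 } -> simplest 1/4
BRRB: Left { 0, 1/4 }, Right { 1/2, 1 } -> simplest 3/8
BRRBB: Left { 0, 1/4, 3/8 }, Right { 1/2, 1 } -> simplest 7/16
BRRBBR: Left { 0, 1/4, 3/8 }, Right { 7/16, 1/2, 1 } -> simplest 13/32
BRRBBRB: Left { 0, 1/4, 3/8, 13/32 }, Right { 7/16, 1/2, 1 } -> simplest 27/64
BRRBBRBR: Left { 0, 1/4, 3/8, 13/32 }, Right { 27/64, 7/16, 1/2, 1 } -> simplest 53/128
BRRBBRBRR: Left { 0, 1/4, 3/8, 13/32 }, Right { 53/128, 27/64, 7/16, 1/2, 1 } -> simplest 105/256
BRRBBRBRRR: Left { 0, 1/4, 3/8, 13/32 }, Right { 105/256, 53/128, 27/64, 7/16, 1/2, 1 } -> simplest 209/512
BRRBBRBRRRR: Left { 0, 1/4, 3/8, 13/32 }, Right { 209/512, 105/256, 53/128, 27/64, 7/16, 1/2, 1 } -> simplest 417/1024
BRRBBRBRRRRR: Left { 0, 1/4, 3/8, 13/32 }, Right { 417/1024, 209/512, 105/256, 53/128, 27/64, 7/16, 1/2, 1 } -> simplest 833/2048
BRRBBRBRRRRRB: Left { 0, 1/4, 3/8, 13/32, 833/2048 }, Right { 417/1024, 209/512, 105/256, 53/128, 27/64, 7/16, 1/2, 1 } -> simplest 1667/4096
BRRBBRBRRRRRBB: Left { 0, 1/4, 3/8, 13/32, 833/2048, 1667/4096 }, Right { 417/1024, 209/512, 105/256, 53/128, 27/64, 7/16, 1/2, 1 } -> simplest 3335/8192

3335/8192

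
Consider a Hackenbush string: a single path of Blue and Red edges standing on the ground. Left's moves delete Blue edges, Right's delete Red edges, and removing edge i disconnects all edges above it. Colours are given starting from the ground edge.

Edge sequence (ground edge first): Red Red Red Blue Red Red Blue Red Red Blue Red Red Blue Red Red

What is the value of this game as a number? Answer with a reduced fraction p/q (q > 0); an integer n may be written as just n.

-11703/4096

Prefix values for Red Red Red Blue Red Red Blue Red Red Blue Red Red Blue Red Red via {L|R} + simplicity:
step 1: add Red to get R; options L={ ∅ } R={ 0 } — -1
step 2: add Red to get RR; options L={ ∅ } R={ -1 0 } — -2
step 3: add Red to get RRR; options L={ ∅ } R={ -2 -1 0 } — -3
step 4: add Blue to get RRRB; options L={ -3 } R={ -2 -1 0 } — -5/2
step 5: add Red to get RRRBR; options L={ -3 } R={ -5/2 -2 -1 0 } — -11/4
step 6: add Red to get RRRBRR; options L={ -3 } R={ -11/4 -5/2 -2 -1 0 } — -23/8
step 7: add Blue to get RRRBRRB; options L={ -3 -23/8 } R={ -11/4 -5/2 -2 -1 0 } — -45/16
step 8: add Red to get RRRBRRBR; options L={ -3 -23/8 } R={ -45/16 -11/4 -5/2 -2 -1 0 } — -91/32
step 9: add Red to get RRRBRRBRR; options L={ -3 -23/8 } R={ -91/32 -45/16 -11/4 -5/2 -2 -1 0 } — -183/64
step 10: add Blue to get RRRBRRBRRB; options L={ -3 -23/8 -183/64 } R={ -91/32 -45/16 -11/4 -5/2 -2 -1 0 } — -365/128
step 11: add Red to get RRRBRRBRRBR; options L={ -3 -23/8 -183/64 } R={ -365/128 -91/32 -45/16 -11/4 -5/2 -2 -1 0 } — -731/256
step 12: add Red to get RRRBRRBRRBRR; options L={ -3 -23/8 -183/64 } R={ -731/256 -365/128 -91/32 -45/16 -11/4 -5/2 -2 -1 0 } — -1463/512
step 13: add Blue to get RRRBRRBRRBRRB; options L={ -3 -23/8 -183/64 -1463/512 } R={ -731/256 -365/128 -91/32 -45/16 -11/4 -5/2 -2 -1 0 } — -2925/1024
step 14: add Red to get RRRBRRBRRBRRBR; options L={ -3 -23/8 -183/64 -1463/512 } R={ -2925/1024 -731/256 -365/128 -91/32 -45/16 -11/4 -5/2 -2 -1 0 } — -5851/2048
step 15: add Red to get RRRBRRBRRBRRBRR; options L={ -3 -23/8 -183/64 -1463/512 } R={ -5851/2048 -2925/1024 -731/256 -365/128 -91/32 -45/16 -11/4 -5/2 -2 -1 0 } — -11703/4096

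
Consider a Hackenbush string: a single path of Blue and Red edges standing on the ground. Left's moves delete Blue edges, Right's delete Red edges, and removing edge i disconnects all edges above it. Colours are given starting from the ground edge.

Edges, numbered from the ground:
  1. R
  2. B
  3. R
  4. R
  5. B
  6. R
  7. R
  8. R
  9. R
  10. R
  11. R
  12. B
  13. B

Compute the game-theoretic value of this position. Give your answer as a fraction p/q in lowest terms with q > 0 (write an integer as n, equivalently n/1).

-3577/4096

1 of 13 · R · max L −∞ · min R 0 gives -1
2 of 13 · RB · max L -1 · min R 0 gives -1/2
3 of 13 · RBR · max L -1 · min R -1/2 gives -3/4
4 of 13 · RBRR · max L -1 · min R -3/4 gives -7/8
5 of 13 · RBRRB · max L -7/8 · min R -3/4 gives -13/16
6 of 13 · RBRRBR · max L -7/8 · min R -13/16 gives -27/32
7 of 13 · RBRRBRR · max L -7/8 · min R -27/32 gives -55/64
8 of 13 · RBRRBRRR · max L -7/8 · min R -55/64 gives -111/128
9 of 13 · RBRRBRRRR · max L -7/8 · min R -111/128 gives -223/256
10 of 13 · RBRRBRRRRR · max L -7/8 · min R -223/256 gives -447/512
11 of 13 · RBRRBRRRRRR · max L -7/8 · min R -447/512 gives -895/1024
12 of 13 · RBRRBRRRRRRB · max L -895/1024 · min R -447/512 gives -1789/2048
13 of 13 · RBRRBRRRRRRBB · max L -1789/2048 · min R -447/512 gives -3577/4096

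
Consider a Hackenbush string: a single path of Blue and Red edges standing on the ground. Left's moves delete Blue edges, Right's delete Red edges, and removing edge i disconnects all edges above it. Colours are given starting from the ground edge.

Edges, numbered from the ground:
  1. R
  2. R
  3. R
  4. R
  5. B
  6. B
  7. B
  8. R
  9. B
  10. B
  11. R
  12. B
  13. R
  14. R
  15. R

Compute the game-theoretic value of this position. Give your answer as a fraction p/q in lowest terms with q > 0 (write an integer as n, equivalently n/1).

-6447/2048

step 1: add R to get R; options L={ (no moves) } R={ 0 } so -1
step 2: add R to get RR; options L={ (no moves) } R={ -1, 0 } so -2
step 3: add R to get RRR; options L={ (no moves) } R={ -2, -1, 0 } so -3
step 4: add R to get RRRR; options L={ (no moves) } R={ -3, -2, -1, 0 } so -4
step 5: add B to get RRRRB; options L={ -4 } R={ -3, -2, -1, 0 } so -7/2
step 6: add B to get RRRRBB; options L={ -4, -7/2 } R={ -3, -2, -1, 0 } so -13/4
step 7: add B to get RRRRBBB; options L={ -4, -7/2, -13/4 } R={ -3, -2, -1, 0 } so -25/8
step 8: add R to get RRRRBBBR; options L={ -4, -7/2, -13/4 } R={ -25/8, -3, -2, -1, 0 } so -51/16
step 9: add B to get RRRRBBBRB; options L={ -4, -7/2, -13/4, -51/16 } R={ -25/8, -3, -2, -1, 0 } so -101/32
step 10: add B to get RRRRBBBRBB; options L={ -4, -7/2, -13/4, -51/16, -101/32 } R={ -25/8, -3, -2, -1, 0 } so -201/64
step 11: add R to get RRRRBBBRBBR; options L={ -4, -7/2, -13/4, -51/16, -101/32 } R={ -201/64, -25/8, -3, -2, -1, 0 } so -403/128
step 12: add B to get RRRRBBBRBBRB; options L={ -4, -7/2, -13/4, -51/16, -101/32, -403/128 } R={ -201/64, -25/8, -3, -2, -1, 0 } so -805/256
step 13: add R to get RRRRBBBRBBRBR; options L={ -4, -7/2, -13/4, -51/16, -101/32, -403/128 } R={ -805/256, -201/64, -25/8, -3, -2, -1, 0 } so -1611/512
step 14: add R to get RRRRBBBRBBRBRR; options L={ -4, -7/2, -13/4, -51/16, -101/32, -403/128 } R={ -1611/512, -805/256, -201/64, -25/8, -3, -2, -1, 0 } so -3223/1024
step 15: add R to get RRRRBBBRBBRBRRR; options L={ -4, -7/2, -13/4, -51/16, -101/32, -403/128 } R={ -3223/1024, -1611/512, -805/256, -201/64, -25/8, -3, -2, -1, 0 } so -6447/2048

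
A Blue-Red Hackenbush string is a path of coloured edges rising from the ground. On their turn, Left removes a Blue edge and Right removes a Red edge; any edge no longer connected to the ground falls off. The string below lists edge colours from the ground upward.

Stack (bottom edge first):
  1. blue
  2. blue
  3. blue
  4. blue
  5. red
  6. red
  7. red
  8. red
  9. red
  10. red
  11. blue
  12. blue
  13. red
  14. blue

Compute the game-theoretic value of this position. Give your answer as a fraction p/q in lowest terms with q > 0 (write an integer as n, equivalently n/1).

1 of 14 · b · max L 0 · min R +∞ — 1
2 of 14 · bb · max L 1 · min R +∞ — 2
3 of 14 · bbb · max L 2 · min R +∞ — 3
4 of 14 · bbbb · max L 3 · min R +∞ — 4
5 of 14 · bbbbr · max L 3 · min R 4 — 7/2
6 of 14 · bbbbrr · max L 3 · min R 7/2 — 13/4
7 of 14 · bbbbrrr · max L 3 · min R 13/4 — 25/8
8 of 14 · bbbbrrrr · max L 3 · min R 25/8 — 49/16
9 of 14 · bbbbrrrrr · max L 3 · min R 49/16 — 97/32
10 of 14 · bbbbrrrrrr · max L 3 · min R 97/32 — 193/64
11 of 14 · bbbbrrrrrrb · max L 193/64 · min R 97/32 — 387/128
12 of 14 · bbbbrrrrrrbb · max L 387/128 · min R 97/32 — 775/256
13 of 14 · bbbbrrrrrrbbr · max L 387/128 · min R 775/256 — 1549/512
14 of 14 · bbbbrrrrrrbbrb · max L 1549/512 · min R 775/256 — 3099/1024

3099/1024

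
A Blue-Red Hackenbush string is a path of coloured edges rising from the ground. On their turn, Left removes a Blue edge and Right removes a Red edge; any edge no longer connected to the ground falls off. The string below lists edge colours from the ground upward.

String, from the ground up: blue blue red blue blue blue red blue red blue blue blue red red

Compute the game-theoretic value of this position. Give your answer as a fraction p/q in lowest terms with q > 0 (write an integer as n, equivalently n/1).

7865/4096

Recurse on prefixes of the 14-edge string blue blue red blue blue blue red blue red blue blue blue red red:
b: Left { 0 }, Right { ∅ } -> simplest 1
bb: Left { 0 1 }, Right { ∅ } -> simplest 2
bbr: Left { 0 1 }, Right { 2 } -> simplest 3/2
bbrb: Left { 0 1 3/2 }, Right { 2 } -> simplest 7/4
bbrbb: Left { 0 1 3/2 7/4 }, Right { 2 } -> simplest 15/8
bbrbbb: Left { 0 1 3/2 7/4 15/8 }, Right { 2 } -> simplest 31/16
bbrbbbr: Left { 0 1 3/2 7/4 15/8 }, Right { 31/16 2 } -> simplest 61/32
bbrbbbrb: Left { 0 1 3/2 7/4 15/8 61/32 }, Right { 31/16 2 } -> simplest 123/64
bbrbbbrbr: Left { 0 1 3/2 7/4 15/8 61/32 }, Right { 123/64 31/16 2 } -> simplest 245/128
bbrbbbrbrb: Left { 0 1 3/2 7/4 15/8 61/32 245/128 }, Right { 123/64 31/16 2 } -> simplest 491/256
bbrbbbrbrbb: Left { 0 1 3/2 7/4 15/8 61/32 245/128 491/256 }, Right { 123/64 31/16 2 } -> simplest 983/512
bbrbbbrbrbbb: Left { 0 1 3/2 7/4 15/8 61/32 245/128 491/256 983/512 }, Right { 123/64 31/16 2 } -> simplest 1967/1024
bbrbbbrbrbbbr: Left { 0 1 3/2 7/4 15/8 61/32 245/128 491/256 983/512 }, Right { 1967/1024 123/64 31/16 2 } -> simplest 3933/2048
bbrbbbrbrbbbrr: Left { 0 1 3/2 7/4 15/8 61/32 245/128 491/256 983/512 }, Right { 3933/2048 1967/1024 123/64 31/16 2 } -> simplest 7865/4096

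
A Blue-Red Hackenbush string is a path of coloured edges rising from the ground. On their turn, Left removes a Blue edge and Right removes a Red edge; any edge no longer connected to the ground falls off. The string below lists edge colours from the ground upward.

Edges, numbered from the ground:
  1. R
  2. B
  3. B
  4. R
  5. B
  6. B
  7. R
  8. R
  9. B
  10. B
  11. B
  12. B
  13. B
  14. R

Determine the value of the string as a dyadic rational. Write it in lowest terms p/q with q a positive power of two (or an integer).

step 1: add R to get R; options L={  } R={ 0 } = -1
step 2: add B to get RB; options L={ -1 } R={ 0 } = -1/2
step 3: add B to get RBB; options L={ -1, -1/2 } R={ 0 } = -1/4
step 4: add R to get RBBR; options L={ -1, -1/2 } R={ -1/4, 0 } = -3/8
step 5: add B to get RBBRB; options L={ -1, -1/2, -3/8 } R={ -1/4, 0 } = -5/16
step 6: add B to get RBBRBB; options L={ -1, -1/2, -3/8, -5/16 } R={ -1/4, 0 } = -9/32
step 7: add R to get RBBRBBR; options L={ -1, -1/2, -3/8, -5/16 } R={ -9/32, -1/4, 0 } = -19/64
step 8: add R to get RBBRBBRR; options L={ -1, -1/2, -3/8, -5/16 } R={ -19/64, -9/32, -1/4, 0 } = -39/128
step 9: add B to get RBBRBBRRB; options L={ -1, -1/2, -3/8, -5/16, -39/128 } R={ -19/64, -9/32, -1/4, 0 } = -77/256
step 10: add B to get RBBRBBRRBB; options L={ -1, -1/2, -3/8, -5/16, -39/128, -77/256 } R={ -19/64, -9/32, -1/4, 0 } = -153/512
step 11: add B to get RBBRBBRRBBB; options L={ -1, -1/2, -3/8, -5/16, -39/128, -77/256, -153/512 } R={ -19/64, -9/32, -1/4, 0 } = -305/1024
step 12: add B to get RBBRBBRRBBBB; options L={ -1, -1/2, -3/8, -5/16, -39/128, -77/256, -153/512, -305/1024 } R={ -19/64, -9/32, -1/4, 0 } = -609/2048
step 13: add B to get RBBRBBRRBBBBB; options L={ -1, -1/2, -3/8, -5/16, -39/128, -77/256, -153/512, -305/1024, -609/2048 } R={ -19/64, -9/32, -1/4, 0 } = -1217/4096
step 14: add R to get RBBRBBRRBBBBBR; options L={ -1, -1/2, -3/8, -5/16, -39/128, -77/256, -153/512, -305/1024, -609/2048 } R={ -1217/4096, -19/64, -9/32, -1/4, 0 } = -2435/8192

-2435/8192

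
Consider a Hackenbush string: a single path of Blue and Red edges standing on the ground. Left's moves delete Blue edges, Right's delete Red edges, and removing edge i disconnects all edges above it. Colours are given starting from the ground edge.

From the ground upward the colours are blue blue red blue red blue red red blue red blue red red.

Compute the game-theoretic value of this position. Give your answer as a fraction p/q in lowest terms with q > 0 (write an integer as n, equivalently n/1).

Build val(s[:k]) for k = 1..13, string s = blue blue red blue red blue red red blue red blue red red.
1 of 13 · b · max L 0 · min R +∞ => 1
2 of 13 · bb · max L 1 · min R +∞ => 2
3 of 13 · bbr · max L 1 · min R 2 => 3/2
4 of 13 · bbrb · max L 3/2 · min R 2 => 7/4
5 of 13 · bbrbr · max L 3/2 · min R 7/4 => 13/8
6 of 13 · bbrbrb · max L 13/8 · min R 7/4 => 27/16
7 of 13 · bbrbrbr · max L 13/8 · min R 27/16 => 53/32
8 of 13 · bbrbrbrr · max L 13/8 · min R 53/32 => 105/64
9 of 13 · bbrbrbrrb · max L 105/64 · min R 53/32 => 211/128
10 of 13 · bbrbrbrrbr · max L 105/64 · min R 211/128 => 421/256
11 of 13 · bbrbrbrrbrb · max L 421/256 · min R 211/128 => 843/512
12 of 13 · bbrbrbrrbrbr · max L 421/256 · min R 843/512 => 1685/1024
13 of 13 · bbrbrbrrbrbrr · max L 421/256 · min R 1685/1024 => 3369/2048

3369/2048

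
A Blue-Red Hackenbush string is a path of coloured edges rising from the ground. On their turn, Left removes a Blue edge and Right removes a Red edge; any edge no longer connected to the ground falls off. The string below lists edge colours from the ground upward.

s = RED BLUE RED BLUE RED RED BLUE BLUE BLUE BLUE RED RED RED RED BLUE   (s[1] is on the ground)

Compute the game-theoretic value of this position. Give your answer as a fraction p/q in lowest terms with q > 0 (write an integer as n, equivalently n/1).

edge 1 of 15 (RED): { none | 0 } gives -1
edge 2 of 15 (BLUE): { -1 | 0 } gives -1/2
edge 3 of 15 (RED): { -1 | -1/2 0 } gives -3/4
edge 4 of 15 (BLUE): { -1 -3/4 | -1/2 0 } gives -5/8
edge 5 of 15 (RED): { -1 -3/4 | -5/8 -1/2 0 } gives -11/16
edge 6 of 15 (RED): { -1 -3/4 | -11/16 -5/8 -1/2 0 } gives -23/32
edge 7 of 15 (BLUE): { -1 -3/4 -23/32 | -11/16 -5/8 -1/2 0 } gives -45/64
edge 8 of 15 (BLUE): { -1 -3/4 -23/32 -45/64 | -11/16 -5/8 -1/2 0 } gives -89/128
edge 9 of 15 (BLUE): { -1 -3/4 -23/32 -45/64 -89/128 | -11/16 -5/8 -1/2 0 } gives -177/256
edge 10 of 15 (BLUE): { -1 -3/4 -23/32 -45/64 -89/128 -177/256 | -11/16 -5/8 -1/2 0 } gives -353/512
edge 11 of 15 (RED): { -1 -3/4 -23/32 -45/64 -89/128 -177/256 | -353/512 -11/16 -5/8 -1/2 0 } gives -707/1024
edge 12 of 15 (RED): { -1 -3/4 -23/32 -45/64 -89/128 -177/256 | -707/1024 -353/512 -11/16 -5/8 -1/2 0 } gives -1415/2048
edge 13 of 15 (RED): { -1 -3/4 -23/32 -45/64 -89/128 -177/256 | -1415/2048 -707/1024 -353/512 -11/16 -5/8 -1/2 0 } gives -2831/4096
edge 14 of 15 (RED): { -1 -3/4 -23/32 -45/64 -89/128 -177/256 | -2831/4096 -1415/2048 -707/1024 -353/512 -11/16 -5/8 -1/2 0 } gives -5663/8192
edge 15 of 15 (BLUE): { -1 -3/4 -23/32 -45/64 -89/128 -177/256 -5663/8192 | -2831/4096 -1415/2048 -707/1024 -353/512 -11/16 -5/8 -1/2 0 } gives -11325/16384

-11325/16384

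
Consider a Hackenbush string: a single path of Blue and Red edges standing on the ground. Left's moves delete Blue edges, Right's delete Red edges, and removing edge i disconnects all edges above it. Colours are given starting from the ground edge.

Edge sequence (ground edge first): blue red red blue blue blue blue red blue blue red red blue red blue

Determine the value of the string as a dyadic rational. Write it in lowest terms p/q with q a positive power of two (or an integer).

Prefix values for blue red red blue blue blue blue red blue blue red red blue red blue via {L|R} + simplicity:
1 of 15 · b · max L 0 · min R +∞ so 1
2 of 15 · br · max L 0 · min R 1 so 1/2
3 of 15 · brr · max L 0 · min R 1/2 so 1/4
4 of 15 · brrb · max L 1/4 · min R 1/2 so 3/8
5 of 15 · brrbb · max L 3/8 · min R 1/2 so 7/16
6 of 15 · brrbbb · max L 7/16 · min R 1/2 so 15/32
7 of 15 · brrbbbb · max L 15/32 · min R 1/2 so 31/64
8 of 15 · brrbbbbr · max L 15/32 · min R 31/64 so 61/128
9 of 15 · brrbbbbrb · max L 61/128 · min R 31/64 so 123/256
10 of 15 · brrbbbbrbb · max L 123/256 · min R 31/64 so 247/512
11 of 15 · brrbbbbrbbr · max L 123/256 · min R 247/512 so 493/1024
12 of 15 · brrbbbbrbbrr · max L 123/256 · min R 493/1024 so 985/2048
13 of 15 · brrbbbbrbbrrb · max L 985/2048 · min R 493/1024 so 1971/4096
14 of 15 · brrbbbbrbbrrbr · max L 985/2048 · min R 1971/4096 so 3941/8192
15 of 15 · brrbbbbrbbrrbrb · max L 3941/8192 · min R 1971/4096 so 7883/16384

7883/16384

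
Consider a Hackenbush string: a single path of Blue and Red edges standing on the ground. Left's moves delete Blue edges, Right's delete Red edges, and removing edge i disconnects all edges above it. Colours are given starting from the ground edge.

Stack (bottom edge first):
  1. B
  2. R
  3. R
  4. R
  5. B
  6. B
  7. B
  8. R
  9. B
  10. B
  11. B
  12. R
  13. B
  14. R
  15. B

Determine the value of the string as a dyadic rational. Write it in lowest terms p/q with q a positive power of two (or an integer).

3819/16384

Prefix values for B R R R B B B R B B B R B R B via {L|R} + simplicity:
g_1 [B]  L=[0]  R=[∅]  = 1
g_2 [BR]  L=[0]  R=[1]  = 1/2
g_3 [BRR]  L=[0]  R=[1/2; 1]  = 1/4
g_4 [BRRR]  L=[0]  R=[1/4; 1/2; 1]  = 1/8
g_5 [BRRRB]  L=[0; 1/8]  R=[1/4; 1/2; 1]  = 3/16
g_6 [BRRRBB]  L=[0; 1/8; 3/16]  R=[1/4; 1/2; 1]  = 7/32
g_7 [BRRRBBB]  L=[0; 1/8; 3/16; 7/32]  R=[1/4; 1/2; 1]  = 15/64
g_8 [BRRRBBBR]  L=[0; 1/8; 3/16; 7/32]  R=[15/64; 1/4; 1/2; 1]  = 29/128
g_9 [BRRRBBBRB]  L=[0; 1/8; 3/16; 7/32; 29/128]  R=[15/64; 1/4; 1/2; 1]  = 59/256
g_10 [BRRRBBBRBB]  L=[0; 1/8; 3/16; 7/32; 29/128; 59/256]  R=[15/64; 1/4; 1/2; 1]  = 119/512
g_11 [BRRRBBBRBBB]  L=[0; 1/8; 3/16; 7/32; 29/128; 59/256; 119/512]  R=[15/64; 1/4; 1/2; 1]  = 239/1024
g_12 [BRRRBBBRBBBR]  L=[0; 1/8; 3/16; 7/32; 29/128; 59/256; 119/512]  R=[239/1024; 15/64; 1/4; 1/2; 1]  = 477/2048
g_13 [BRRRBBBRBBBRB]  L=[0; 1/8; 3/16; 7/32; 29/128; 59/256; 119/512; 477/2048]  R=[239/1024; 15/64; 1/4; 1/2; 1]  = 955/4096
g_14 [BRRRBBBRBBBRBR]  L=[0; 1/8; 3/16; 7/32; 29/128; 59/256; 119/512; 477/2048]  R=[955/4096; 239/1024; 15/64; 1/4; 1/2; 1]  = 1909/8192
g_15 [BRRRBBBRBBBRBRB]  L=[0; 1/8; 3/16; 7/32; 29/128; 59/256; 119/512; 477/2048; 1909/8192]  R=[955/4096; 239/1024; 15/64; 1/4; 1/2; 1]  = 3819/16384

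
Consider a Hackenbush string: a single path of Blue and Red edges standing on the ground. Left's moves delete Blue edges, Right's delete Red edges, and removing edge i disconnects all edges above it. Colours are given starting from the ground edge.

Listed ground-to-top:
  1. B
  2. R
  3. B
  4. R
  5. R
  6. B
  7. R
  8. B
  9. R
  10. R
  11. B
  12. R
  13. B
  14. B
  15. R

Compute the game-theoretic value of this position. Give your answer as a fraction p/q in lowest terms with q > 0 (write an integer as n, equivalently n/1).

val_1 [B]  L=[0]  R=[—]  = 1
val_2 [BR]  L=[0]  R=[1]  = 1/2
val_3 [BRB]  L=[0 1/2]  R=[1]  = 3/4
val_4 [BRBR]  L=[0 1/2]  R=[3/4 1]  = 5/8
val_5 [BRBRR]  L=[0 1/2]  R=[5/8 3/4 1]  = 9/16
val_6 [BRBRRB]  L=[0 1/2 9/16]  R=[5/8 3/4 1]  = 19/32
val_7 [BRBRRBR]  L=[0 1/2 9/16]  R=[19/32 5/8 3/4 1]  = 37/64
val_8 [BRBRRBRB]  L=[0 1/2 9/16 37/64]  R=[19/32 5/8 3/4 1]  = 75/128
val_9 [BRBRRBRBR]  L=[0 1/2 9/16 37/64]  R=[75/128 19/32 5/8 3/4 1]  = 149/256
val_10 [BRBRRBRBRR]  L=[0 1/2 9/16 37/64]  R=[149/256 75/128 19/32 5/8 3/4 1]  = 297/512
val_11 [BRBRRBRBRRB]  L=[0 1/2 9/16 37/64 297/512]  R=[149/256 75/128 19/32 5/8 3/4 1]  = 595/1024
val_12 [BRBRRBRBRRBR]  L=[0 1/2 9/16 37/64 297/512]  R=[595/1024 149/256 75/128 19/32 5/8 3/4 1]  = 1189/2048
val_13 [BRBRRBRBRRBRB]  L=[0 1/2 9/16 37/64 297/512 1189/2048]  R=[595/1024 149/256 75/128 19/32 5/8 3/4 1]  = 2379/4096
val_14 [BRBRRBRBRRBRBB]  L=[0 1/2 9/16 37/64 297/512 1189/2048 2379/4096]  R=[595/1024 149/256 75/128 19/32 5/8 3/4 1]  = 4759/8192
val_15 [BRBRRBRBRRBRBBR]  L=[0 1/2 9/16 37/64 297/512 1189/2048 2379/4096]  R=[4759/8192 595/1024 149/256 75/128 19/32 5/8 3/4 1]  = 9517/16384

9517/16384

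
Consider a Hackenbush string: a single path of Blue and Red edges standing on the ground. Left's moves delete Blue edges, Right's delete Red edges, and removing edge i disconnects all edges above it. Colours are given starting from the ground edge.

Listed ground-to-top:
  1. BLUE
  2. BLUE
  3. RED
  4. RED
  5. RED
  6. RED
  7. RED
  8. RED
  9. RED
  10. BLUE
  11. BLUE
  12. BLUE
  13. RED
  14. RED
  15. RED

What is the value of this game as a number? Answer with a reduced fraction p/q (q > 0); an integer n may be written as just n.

8305/8192

Recurse on prefixes of the 15-edge string BLUE BLUE RED RED RED RED RED RED RED BLUE BLUE BLUE RED RED RED:
1 of 15 · B · max L 0 · min R +∞ -> 1
2 of 15 · BB · max L 1 · min R +∞ -> 2
3 of 15 · BBR · max L 1 · min R 2 -> 3/2
4 of 15 · BBRR · max L 1 · min R 3/2 -> 5/4
5 of 15 · BBRRR · max L 1 · min R 5/4 -> 9/8
6 of 15 · BBRRRR · max L 1 · min R 9/8 -> 17/16
7 of 15 · BBRRRRR · max L 1 · min R 17/16 -> 33/32
8 of 15 · BBRRRRRR · max L 1 · min R 33/32 -> 65/64
9 of 15 · BBRRRRRRR · max L 1 · min R 65/64 -> 129/128
10 of 15 · BBRRRRRRRB · max L 129/128 · min R 65/64 -> 259/256
11 of 15 · BBRRRRRRRBB · max L 259/256 · min R 65/64 -> 519/512
12 of 15 · BBRRRRRRRBBB · max L 519/512 · min R 65/64 -> 1039/1024
13 of 15 · BBRRRRRRRBBBR · max L 519/512 · min R 1039/1024 -> 2077/2048
14 of 15 · BBRRRRRRRBBBRR · max L 519/512 · min R 2077/2048 -> 4153/4096
15 of 15 · BBRRRRRRRBBBRRR · max L 519/512 · min R 4153/4096 -> 8305/8192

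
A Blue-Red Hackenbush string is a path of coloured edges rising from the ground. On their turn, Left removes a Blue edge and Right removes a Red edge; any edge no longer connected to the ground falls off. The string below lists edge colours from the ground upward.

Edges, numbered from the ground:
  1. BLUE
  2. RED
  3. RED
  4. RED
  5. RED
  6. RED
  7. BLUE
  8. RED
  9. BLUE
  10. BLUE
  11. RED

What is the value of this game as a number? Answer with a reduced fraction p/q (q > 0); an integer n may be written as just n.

45/1024

Build val(s[:k]) for k = 1..11, string s = BLUE RED RED RED RED RED BLUE RED BLUE BLUE RED.
B: Left { 0 }, Right { ∅ } — simplest 1
BR: Left { 0 }, Right { 1 } — simplest 1/2
BRR: Left { 0 }, Right { 1/2, 1 } — simplest 1/4
BRRR: Left { 0 }, Right { 1/4, 1/2, 1 } — simplest 1/8
BRRRR: Left { 0 }, Right { 1/8, 1/4, 1/2, 1 } — simplest 1/16
BRRRRR: Left { 0 }, Right { 1/16, 1/8, 1/4, 1/2, 1 } — simplest 1/32
BRRRRRB: Left { 0, 1/32 }, Right { 1/16, 1/8, 1/4, 1/2, 1 } — simplest 3/64
BRRRRRBR: Left { 0, 1/32 }, Right { 3/64, 1/16, 1/8, 1/4, 1/2, 1 } — simplest 5/128
BRRRRRBRB: Left { 0, 1/32, 5/128 }, Right { 3/64, 1/16, 1/8, 1/4, 1/2, 1 } — simplest 11/256
BRRRRRBRBB: Left { 0, 1/32, 5/128, 11/256 }, Right { 3/64, 1/16, 1/8, 1/4, 1/2, 1 } — simplest 23/512
BRRRRRBRBBR: Left { 0, 1/32, 5/128, 11/256 }, Right { 23/512, 3/64, 1/16, 1/8, 1/4, 1/2, 1 } — simplest 45/1024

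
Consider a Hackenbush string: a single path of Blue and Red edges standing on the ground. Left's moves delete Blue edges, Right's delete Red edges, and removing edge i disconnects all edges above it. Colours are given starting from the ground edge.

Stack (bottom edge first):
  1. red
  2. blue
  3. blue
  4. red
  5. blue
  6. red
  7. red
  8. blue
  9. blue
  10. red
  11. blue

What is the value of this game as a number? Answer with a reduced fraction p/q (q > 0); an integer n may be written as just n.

step 1: add red to get r; options L={  } R={ 0 } — -1
step 2: add blue to get rb; options L={ -1 } R={ 0 } — -1/2
step 3: add blue to get rbb; options L={ -1 -1/2 } R={ 0 } — -1/4
step 4: add red to get rbbr; options L={ -1 -1/2 } R={ -1/4 0 } — -3/8
step 5: add blue to get rbbrb; options L={ -1 -1/2 -3/8 } R={ -1/4 0 } — -5/16
step 6: add red to get rbbrbr; options L={ -1 -1/2 -3/8 } R={ -5/16 -1/4 0 } — -11/32
step 7: add red to get rbbrbrr; options L={ -1 -1/2 -3/8 } R={ -11/32 -5/16 -1/4 0 } — -23/64
step 8: add blue to get rbbrbrrb; options L={ -1 -1/2 -3/8 -23/64 } R={ -11/32 -5/16 -1/4 0 } — -45/128
step 9: add blue to get rbbrbrrbb; options L={ -1 -1/2 -3/8 -23/64 -45/128 } R={ -11/32 -5/16 -1/4 0 } — -89/256
step 10: add red to get rbbrbrrbbr; options L={ -1 -1/2 -3/8 -23/64 -45/128 } R={ -89/256 -11/32 -5/16 -1/4 0 } — -179/512
step 11: add blue to get rbbrbrrbbrb; options L={ -1 -1/2 -3/8 -23/64 -45/128 -179/512 } R={ -89/256 -11/32 -5/16 -1/4 0 } — -357/1024

-357/1024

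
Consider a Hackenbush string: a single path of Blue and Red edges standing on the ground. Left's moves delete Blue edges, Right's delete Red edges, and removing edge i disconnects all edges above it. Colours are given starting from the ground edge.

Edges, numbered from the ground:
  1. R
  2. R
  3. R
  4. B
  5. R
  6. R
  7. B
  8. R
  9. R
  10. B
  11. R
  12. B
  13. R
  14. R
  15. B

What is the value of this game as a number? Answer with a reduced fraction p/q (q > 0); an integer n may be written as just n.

edge 1 of 15 (R): { none | 0 } ⇒ -1
edge 2 of 15 (R): { none | -1 0 } ⇒ -2
edge 3 of 15 (R): { none | -2 -1 0 } ⇒ -3
edge 4 of 15 (B): { -3 | -2 -1 0 } ⇒ -5/2
edge 5 of 15 (R): { -3 | -5/2 -2 -1 0 } ⇒ -11/4
edge 6 of 15 (R): { -3 | -11/4 -5/2 -2 -1 0 } ⇒ -23/8
edge 7 of 15 (B): { -3 -23/8 | -11/4 -5/2 -2 -1 0 } ⇒ -45/16
edge 8 of 15 (R): { -3 -23/8 | -45/16 -11/4 -5/2 -2 -1 0 } ⇒ -91/32
edge 9 of 15 (R): { -3 -23/8 | -91/32 -45/16 -11/4 -5/2 -2 -1 0 } ⇒ -183/64
edge 10 of 15 (B): { -3 -23/8 -183/64 | -91/32 -45/16 -11/4 -5/2 -2 -1 0 } ⇒ -365/128
edge 11 of 15 (R): { -3 -23/8 -183/64 | -365/128 -91/32 -45/16 -11/4 -5/2 -2 -1 0 } ⇒ -731/256
edge 12 of 15 (B): { -3 -23/8 -183/64 -731/256 | -365/128 -91/32 -45/16 -11/4 -5/2 -2 -1 0 } ⇒ -1461/512
edge 13 of 15 (R): { -3 -23/8 -183/64 -731/256 | -1461/512 -365/128 -91/32 -45/16 -11/4 -5/2 -2 -1 0 } ⇒ -2923/1024
edge 14 of 15 (R): { -3 -23/8 -183/64 -731/256 | -2923/1024 -1461/512 -365/128 -91/32 -45/16 -11/4 -5/2 -2 -1 0 } ⇒ -5847/2048
edge 15 of 15 (B): { -3 -23/8 -183/64 -731/256 -5847/2048 | -2923/1024 -1461/512 -365/128 -91/32 -45/16 -11/4 -5/2 -2 -1 0 } ⇒ -11693/4096

-11693/4096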